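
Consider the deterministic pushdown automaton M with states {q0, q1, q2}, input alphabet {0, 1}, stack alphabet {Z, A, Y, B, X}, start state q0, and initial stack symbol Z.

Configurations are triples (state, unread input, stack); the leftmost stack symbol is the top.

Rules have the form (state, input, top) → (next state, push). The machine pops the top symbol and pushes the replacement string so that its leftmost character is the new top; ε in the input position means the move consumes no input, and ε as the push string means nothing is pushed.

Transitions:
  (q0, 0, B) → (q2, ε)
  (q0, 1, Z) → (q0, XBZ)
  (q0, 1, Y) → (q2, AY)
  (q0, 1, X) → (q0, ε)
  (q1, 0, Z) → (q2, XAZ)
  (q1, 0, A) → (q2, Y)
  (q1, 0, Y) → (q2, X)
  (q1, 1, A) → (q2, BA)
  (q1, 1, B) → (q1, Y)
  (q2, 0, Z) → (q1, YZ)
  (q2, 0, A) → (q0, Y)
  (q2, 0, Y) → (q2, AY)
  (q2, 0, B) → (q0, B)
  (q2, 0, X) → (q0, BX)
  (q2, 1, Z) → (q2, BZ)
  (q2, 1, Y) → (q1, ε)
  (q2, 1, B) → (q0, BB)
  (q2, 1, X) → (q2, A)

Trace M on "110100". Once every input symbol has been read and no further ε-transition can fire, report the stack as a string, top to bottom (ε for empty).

(q0, 110100, Z)
  read 1, top Z: go to q0, push XBZ → (q0, 10100, XBZ)
  read 1, top X: go to q0, push ε → (q0, 0100, BZ)
  read 0, top B: go to q2, push ε → (q2, 100, Z)
  read 1, top Z: go to q2, push BZ → (q2, 00, BZ)
  read 0, top B: go to q0, push B → (q0, 0, BZ)
  read 0, top B: go to q2, push ε → (q2, ε, Z)
All input consumed in state q2 with stack Z.

Z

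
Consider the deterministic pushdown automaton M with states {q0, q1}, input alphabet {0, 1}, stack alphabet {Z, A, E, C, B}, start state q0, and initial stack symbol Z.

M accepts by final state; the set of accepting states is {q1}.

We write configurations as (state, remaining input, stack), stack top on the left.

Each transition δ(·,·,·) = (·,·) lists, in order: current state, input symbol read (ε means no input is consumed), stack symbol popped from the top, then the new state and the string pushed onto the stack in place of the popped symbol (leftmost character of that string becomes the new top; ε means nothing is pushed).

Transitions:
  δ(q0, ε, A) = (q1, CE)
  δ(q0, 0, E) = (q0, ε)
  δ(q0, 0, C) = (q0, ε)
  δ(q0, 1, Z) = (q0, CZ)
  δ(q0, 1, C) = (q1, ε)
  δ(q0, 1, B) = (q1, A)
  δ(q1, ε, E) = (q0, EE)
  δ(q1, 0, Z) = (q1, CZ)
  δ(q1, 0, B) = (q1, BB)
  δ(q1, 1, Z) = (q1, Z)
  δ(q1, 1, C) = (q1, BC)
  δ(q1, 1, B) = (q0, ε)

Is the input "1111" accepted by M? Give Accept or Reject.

Accept

(q0, 1111, Z) ⊢ (q0, 111, CZ) ⊢ (q1, 11, Z) ⊢ (q1, 1, Z) ⊢ (q1, ε, Z)
All input consumed; state q1 ∈ F.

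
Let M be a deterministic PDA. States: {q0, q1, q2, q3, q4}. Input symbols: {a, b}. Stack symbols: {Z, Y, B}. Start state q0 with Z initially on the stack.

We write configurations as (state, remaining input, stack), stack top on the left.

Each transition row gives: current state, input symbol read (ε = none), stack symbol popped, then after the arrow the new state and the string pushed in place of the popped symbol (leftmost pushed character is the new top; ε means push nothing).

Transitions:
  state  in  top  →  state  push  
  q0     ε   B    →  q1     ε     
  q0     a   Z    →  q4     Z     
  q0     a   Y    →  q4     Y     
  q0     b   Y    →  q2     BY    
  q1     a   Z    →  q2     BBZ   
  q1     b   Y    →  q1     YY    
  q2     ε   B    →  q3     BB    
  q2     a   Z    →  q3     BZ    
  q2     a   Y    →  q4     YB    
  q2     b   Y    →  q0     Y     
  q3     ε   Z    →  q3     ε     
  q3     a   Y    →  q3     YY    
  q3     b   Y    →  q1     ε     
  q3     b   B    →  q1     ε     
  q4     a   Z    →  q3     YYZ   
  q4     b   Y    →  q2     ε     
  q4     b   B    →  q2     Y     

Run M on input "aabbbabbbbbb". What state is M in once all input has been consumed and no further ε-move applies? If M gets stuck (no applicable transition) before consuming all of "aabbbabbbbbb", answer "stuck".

stuck

(q0, aabbbabbbbbb, Z)
  read a, top Z: go to q4, push Z → (q4, abbbabbbbbb, Z)
  read a, top Z: go to q3, push YYZ → (q3, bbbabbbbbb, YYZ)
  read b, top Y: go to q1, push ε → (q1, bbabbbbbb, YZ)
  read b, top Y: go to q1, push YY → (q1, babbbbbb, YYZ)
  read b, top Y: go to q1, push YY → (q1, abbbbbb, YYYZ)
No transition for (q1, a, top Y); M blocks with input abbbbbb remaining.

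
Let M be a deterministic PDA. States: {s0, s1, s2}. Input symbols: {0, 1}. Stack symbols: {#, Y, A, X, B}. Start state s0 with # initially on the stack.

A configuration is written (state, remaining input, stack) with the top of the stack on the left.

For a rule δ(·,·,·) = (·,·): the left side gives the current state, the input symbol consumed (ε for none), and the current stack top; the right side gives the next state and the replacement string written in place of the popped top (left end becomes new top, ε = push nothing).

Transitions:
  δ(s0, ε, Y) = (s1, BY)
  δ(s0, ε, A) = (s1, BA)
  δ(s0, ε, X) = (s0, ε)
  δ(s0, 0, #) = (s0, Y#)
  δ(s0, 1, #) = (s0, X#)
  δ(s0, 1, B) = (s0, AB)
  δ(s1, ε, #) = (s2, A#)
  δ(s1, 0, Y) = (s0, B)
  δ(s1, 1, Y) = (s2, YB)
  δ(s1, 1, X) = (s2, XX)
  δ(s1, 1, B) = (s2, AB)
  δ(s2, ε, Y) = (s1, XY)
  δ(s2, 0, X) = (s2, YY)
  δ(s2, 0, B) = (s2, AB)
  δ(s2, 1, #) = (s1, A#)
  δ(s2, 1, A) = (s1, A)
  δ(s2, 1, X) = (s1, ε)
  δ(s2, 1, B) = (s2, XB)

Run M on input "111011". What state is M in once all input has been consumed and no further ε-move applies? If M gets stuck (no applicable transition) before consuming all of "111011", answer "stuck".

s1

(s0, 111011, #)
  read 1, top #: go to s0, push X# → (s0, 11011, X#)
  ε-move, top X: go to s0, push ε → (s0, 11011, #)
  read 1, top #: go to s0, push X# → (s0, 1011, X#)
  ε-move, top X: go to s0, push ε → (s0, 1011, #)
  read 1, top #: go to s0, push X# → (s0, 011, X#)
  ε-move, top X: go to s0, push ε → (s0, 011, #)
  read 0, top #: go to s0, push Y# → (s0, 11, Y#)
  ε-move, top Y: go to s1, push BY → (s1, 11, BY#)
  read 1, top B: go to s2, push AB → (s2, 1, ABY#)
  read 1, top A: go to s1, push A → (s1, ε, ABY#)
All input consumed; M is in state s1.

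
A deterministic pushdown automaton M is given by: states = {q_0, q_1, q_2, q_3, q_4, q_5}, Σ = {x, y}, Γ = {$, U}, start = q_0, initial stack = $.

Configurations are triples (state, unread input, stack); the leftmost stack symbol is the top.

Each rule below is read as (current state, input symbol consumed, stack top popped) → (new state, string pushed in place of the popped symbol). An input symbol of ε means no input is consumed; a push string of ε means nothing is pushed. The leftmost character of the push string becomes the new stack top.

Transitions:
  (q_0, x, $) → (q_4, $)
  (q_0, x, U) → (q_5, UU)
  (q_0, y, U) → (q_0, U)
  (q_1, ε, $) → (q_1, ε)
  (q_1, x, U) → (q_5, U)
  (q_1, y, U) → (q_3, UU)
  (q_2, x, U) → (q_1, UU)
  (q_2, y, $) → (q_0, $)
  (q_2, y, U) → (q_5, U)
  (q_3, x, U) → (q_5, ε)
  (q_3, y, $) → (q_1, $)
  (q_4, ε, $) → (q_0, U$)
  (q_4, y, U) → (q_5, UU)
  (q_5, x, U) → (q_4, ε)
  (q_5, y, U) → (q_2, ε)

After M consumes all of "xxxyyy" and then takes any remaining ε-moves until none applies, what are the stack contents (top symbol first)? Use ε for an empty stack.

U$

(q_0, xxxyyy, $)
  read x, top $: go to q_4, push $ → (q_4, xxyyy, $)
  ε-move, top $: go to q_0, push U$ → (q_0, xxyyy, U$)
  read x, top U: go to q_5, push UU → (q_5, xyyy, UU$)
  read x, top U: go to q_4, push ε → (q_4, yyy, U$)
  read y, top U: go to q_5, push UU → (q_5, yy, UU$)
  read y, top U: go to q_2, push ε → (q_2, y, U$)
  read y, top U: go to q_5, push U → (q_5, ε, U$)
All input consumed in state q_5 with stack U$.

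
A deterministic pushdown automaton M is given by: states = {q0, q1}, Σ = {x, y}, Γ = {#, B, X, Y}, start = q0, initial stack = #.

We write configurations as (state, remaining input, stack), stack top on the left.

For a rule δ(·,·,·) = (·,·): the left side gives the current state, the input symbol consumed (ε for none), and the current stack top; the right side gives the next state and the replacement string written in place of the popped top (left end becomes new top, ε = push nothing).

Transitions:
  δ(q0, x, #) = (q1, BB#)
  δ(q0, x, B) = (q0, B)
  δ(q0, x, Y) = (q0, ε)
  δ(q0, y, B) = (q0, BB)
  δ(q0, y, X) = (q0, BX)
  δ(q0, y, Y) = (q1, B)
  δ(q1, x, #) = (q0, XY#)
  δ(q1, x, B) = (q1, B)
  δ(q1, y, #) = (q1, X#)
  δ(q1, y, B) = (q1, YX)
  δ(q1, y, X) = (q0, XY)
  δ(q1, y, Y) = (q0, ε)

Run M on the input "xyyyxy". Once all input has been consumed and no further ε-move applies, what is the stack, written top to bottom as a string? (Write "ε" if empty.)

(q0, xyyyxy, #)
  read x, top #: go to q1, push BB# → (q1, yyyxy, BB#)
  read y, top B: go to q1, push YX → (q1, yyxy, YXB#)
  read y, top Y: go to q0, push ε → (q0, yxy, XB#)
  read y, top X: go to q0, push BX → (q0, xy, BXB#)
  read x, top B: go to q0, push B → (q0, y, BXB#)
  read y, top B: go to q0, push BB → (q0, ε, BBXB#)
All input consumed in state q0 with stack BBXB#.

BBXB#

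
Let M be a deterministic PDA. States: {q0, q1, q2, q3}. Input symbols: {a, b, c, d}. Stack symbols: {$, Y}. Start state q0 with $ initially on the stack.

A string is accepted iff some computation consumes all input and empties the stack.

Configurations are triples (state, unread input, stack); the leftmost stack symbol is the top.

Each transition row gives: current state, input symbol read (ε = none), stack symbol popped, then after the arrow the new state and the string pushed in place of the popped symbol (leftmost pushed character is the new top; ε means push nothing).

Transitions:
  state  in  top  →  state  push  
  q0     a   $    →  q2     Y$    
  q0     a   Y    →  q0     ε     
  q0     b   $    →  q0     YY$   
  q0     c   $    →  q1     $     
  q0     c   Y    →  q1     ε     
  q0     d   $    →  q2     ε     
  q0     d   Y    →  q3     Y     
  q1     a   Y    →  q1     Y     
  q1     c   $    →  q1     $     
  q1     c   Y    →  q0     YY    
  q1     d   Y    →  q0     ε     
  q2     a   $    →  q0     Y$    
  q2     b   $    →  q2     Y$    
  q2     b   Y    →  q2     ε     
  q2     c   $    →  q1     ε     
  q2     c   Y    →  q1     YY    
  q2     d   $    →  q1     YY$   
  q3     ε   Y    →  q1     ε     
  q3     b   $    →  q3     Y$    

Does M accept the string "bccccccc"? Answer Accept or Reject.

(q0, bccccccc, $)
  read b, top $: go to q0, push YY$ → (q0, ccccccc, YY$)
  read c, top Y: go to q1, push ε → (q1, cccccc, Y$)
  read c, top Y: go to q0, push YY → (q0, ccccc, YY$)
  read c, top Y: go to q1, push ε → (q1, cccc, Y$)
  read c, top Y: go to q0, push YY → (q0, ccc, YY$)
  read c, top Y: go to q1, push ε → (q1, cc, Y$)
  read c, top Y: go to q0, push YY → (q0, c, YY$)
  read c, top Y: go to q1, push ε → (q1, ε, Y$)
All input consumed; stack is Y$, not empty, and no further ε-move applies.

Reject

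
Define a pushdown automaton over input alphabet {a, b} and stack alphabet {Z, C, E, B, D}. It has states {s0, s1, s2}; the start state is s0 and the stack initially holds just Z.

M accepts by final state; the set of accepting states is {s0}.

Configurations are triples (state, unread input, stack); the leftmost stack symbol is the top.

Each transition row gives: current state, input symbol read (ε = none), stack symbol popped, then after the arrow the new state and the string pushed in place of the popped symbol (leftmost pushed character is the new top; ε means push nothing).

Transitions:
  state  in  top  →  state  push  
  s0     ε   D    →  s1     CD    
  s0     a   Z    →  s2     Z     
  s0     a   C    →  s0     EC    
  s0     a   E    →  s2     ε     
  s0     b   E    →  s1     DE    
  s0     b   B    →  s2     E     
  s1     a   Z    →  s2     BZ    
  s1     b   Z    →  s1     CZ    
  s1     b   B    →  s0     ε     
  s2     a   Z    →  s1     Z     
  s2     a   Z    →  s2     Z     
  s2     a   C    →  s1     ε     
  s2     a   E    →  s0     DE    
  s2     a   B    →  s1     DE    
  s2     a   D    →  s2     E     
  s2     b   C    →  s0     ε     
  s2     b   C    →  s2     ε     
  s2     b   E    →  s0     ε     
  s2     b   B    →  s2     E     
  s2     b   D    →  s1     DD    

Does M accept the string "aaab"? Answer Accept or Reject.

No computation consumes all input and reaches a final state.

Reject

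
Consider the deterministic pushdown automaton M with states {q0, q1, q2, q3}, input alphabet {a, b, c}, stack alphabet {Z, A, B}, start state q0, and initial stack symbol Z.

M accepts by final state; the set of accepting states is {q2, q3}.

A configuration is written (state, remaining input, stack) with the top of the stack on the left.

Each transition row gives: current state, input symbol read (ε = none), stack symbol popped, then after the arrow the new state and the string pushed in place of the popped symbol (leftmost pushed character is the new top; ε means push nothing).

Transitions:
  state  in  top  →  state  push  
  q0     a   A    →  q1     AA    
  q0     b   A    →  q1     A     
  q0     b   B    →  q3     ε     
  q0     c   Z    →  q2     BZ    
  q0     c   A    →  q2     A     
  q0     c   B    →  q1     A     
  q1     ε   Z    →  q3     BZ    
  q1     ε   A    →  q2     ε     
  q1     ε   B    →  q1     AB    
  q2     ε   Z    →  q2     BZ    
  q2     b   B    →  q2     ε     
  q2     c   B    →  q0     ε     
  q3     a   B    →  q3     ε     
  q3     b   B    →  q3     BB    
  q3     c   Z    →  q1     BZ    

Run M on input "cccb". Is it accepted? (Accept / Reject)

Accept

(q0, cccb, Z)
  read c, top Z: go to q2, push BZ → (q2, ccb, BZ)
  read c, top B: go to q0, push ε → (q0, cb, Z)
  read c, top Z: go to q2, push BZ → (q2, b, BZ)
  read b, top B: go to q2, push ε → (q2, ε, Z)
All input consumed; state q2 ∈ F.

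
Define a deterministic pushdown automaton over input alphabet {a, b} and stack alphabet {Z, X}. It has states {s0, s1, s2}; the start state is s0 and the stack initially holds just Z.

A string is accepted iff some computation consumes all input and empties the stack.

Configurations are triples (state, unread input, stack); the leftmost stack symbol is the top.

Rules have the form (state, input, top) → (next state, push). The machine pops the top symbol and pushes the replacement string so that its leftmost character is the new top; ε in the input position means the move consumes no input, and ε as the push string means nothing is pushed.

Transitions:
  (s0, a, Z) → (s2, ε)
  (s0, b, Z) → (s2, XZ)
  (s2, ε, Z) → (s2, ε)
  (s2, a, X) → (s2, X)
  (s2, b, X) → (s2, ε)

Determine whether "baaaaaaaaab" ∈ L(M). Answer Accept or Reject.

(s0, baaaaaaaaab, Z) ⊢ (s2, aaaaaaaaab, XZ) ⊢ (s2, aaaaaaaab, XZ) ⊢ (s2, aaaaaaab, XZ) ⊢ (s2, aaaaaab, XZ) ⊢ (s2, aaaaab, XZ) ⊢ (s2, aaaab, XZ) ⊢ (s2, aaab, XZ) ⊢ (s2, aab, XZ) ⊢ (s2, ab, XZ) ⊢ (s2, b, XZ) ⊢ (s2, ε, Z) ⊢ (s2, ε, ε)
All input consumed and the stack is empty.

Accept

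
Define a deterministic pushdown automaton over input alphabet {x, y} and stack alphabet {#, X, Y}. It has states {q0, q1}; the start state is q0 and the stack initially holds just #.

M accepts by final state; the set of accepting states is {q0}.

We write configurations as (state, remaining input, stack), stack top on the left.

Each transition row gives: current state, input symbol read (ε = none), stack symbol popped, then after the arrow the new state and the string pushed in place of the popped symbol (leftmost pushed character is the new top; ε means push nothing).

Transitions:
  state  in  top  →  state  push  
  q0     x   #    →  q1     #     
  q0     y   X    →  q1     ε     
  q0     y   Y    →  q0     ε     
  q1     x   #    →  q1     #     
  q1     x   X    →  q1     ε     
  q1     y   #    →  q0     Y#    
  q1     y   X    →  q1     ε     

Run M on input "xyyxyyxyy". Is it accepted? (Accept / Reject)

Accept

(q0, xyyxyyxyy, #)
  read x, top #: go to q1, push # → (q1, yyxyyxyy, #)
  read y, top #: go to q0, push Y# → (q0, yxyyxyy, Y#)
  read y, top Y: go to q0, push ε → (q0, xyyxyy, #)
  read x, top #: go to q1, push # → (q1, yyxyy, #)
  read y, top #: go to q0, push Y# → (q0, yxyy, Y#)
  read y, top Y: go to q0, push ε → (q0, xyy, #)
  read x, top #: go to q1, push # → (q1, yy, #)
  read y, top #: go to q0, push Y# → (q0, y, Y#)
  read y, top Y: go to q0, push ε → (q0, ε, #)
All input consumed; state q0 ∈ F.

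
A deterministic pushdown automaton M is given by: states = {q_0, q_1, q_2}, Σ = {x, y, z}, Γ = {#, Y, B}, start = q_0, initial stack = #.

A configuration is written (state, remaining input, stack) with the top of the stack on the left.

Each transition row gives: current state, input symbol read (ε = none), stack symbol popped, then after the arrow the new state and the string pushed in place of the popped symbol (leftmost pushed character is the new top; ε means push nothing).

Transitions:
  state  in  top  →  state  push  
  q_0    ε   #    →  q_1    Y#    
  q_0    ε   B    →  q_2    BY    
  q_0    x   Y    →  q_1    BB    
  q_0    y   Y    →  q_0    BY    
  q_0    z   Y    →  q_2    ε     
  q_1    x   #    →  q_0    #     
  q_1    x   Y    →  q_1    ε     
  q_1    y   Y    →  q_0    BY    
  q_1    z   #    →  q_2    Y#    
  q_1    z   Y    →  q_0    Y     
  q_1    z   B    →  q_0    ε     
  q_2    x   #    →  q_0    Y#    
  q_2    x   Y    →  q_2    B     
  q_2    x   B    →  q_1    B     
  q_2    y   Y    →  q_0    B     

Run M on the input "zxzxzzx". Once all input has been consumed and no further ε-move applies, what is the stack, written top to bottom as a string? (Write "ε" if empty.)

(q_0, zxzxzzx, #) ⊢ (q_1, zxzxzzx, Y#) ⊢ (q_0, xzxzzx, Y#) ⊢ (q_1, zxzzx, BB#) ⊢ (q_0, xzzx, B#) ⊢ (q_2, xzzx, BY#) ⊢ (q_1, zzx, BY#) ⊢ (q_0, zx, Y#) ⊢ (q_2, x, #) ⊢ (q_0, ε, Y#)
All input consumed in state q_0 with stack Y#.

Y#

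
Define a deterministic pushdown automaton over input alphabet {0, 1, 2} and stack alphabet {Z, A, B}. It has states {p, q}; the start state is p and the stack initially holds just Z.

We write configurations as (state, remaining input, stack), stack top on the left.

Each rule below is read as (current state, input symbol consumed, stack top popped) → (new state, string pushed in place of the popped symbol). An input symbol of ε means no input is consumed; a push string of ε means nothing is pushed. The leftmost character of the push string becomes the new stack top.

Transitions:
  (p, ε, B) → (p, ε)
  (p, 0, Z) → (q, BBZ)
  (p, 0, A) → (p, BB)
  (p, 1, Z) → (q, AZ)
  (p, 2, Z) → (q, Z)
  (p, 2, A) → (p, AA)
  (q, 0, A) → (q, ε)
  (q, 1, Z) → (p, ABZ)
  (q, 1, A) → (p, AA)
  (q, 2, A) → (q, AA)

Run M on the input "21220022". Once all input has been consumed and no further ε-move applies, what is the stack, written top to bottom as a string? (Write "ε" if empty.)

AAABZ

(p, 21220022, Z) ⊢ (q, 1220022, Z) ⊢ (p, 220022, ABZ) ⊢ (p, 20022, AABZ) ⊢ (p, 0022, AAABZ) ⊢ (p, 022, BBAABZ) ⊢ (p, 022, BAABZ) ⊢ (p, 022, AABZ) ⊢ (p, 22, BBABZ) ⊢ (p, 22, BABZ) ⊢ (p, 22, ABZ) ⊢ (p, 2, AABZ) ⊢ (p, ε, AAABZ)
All input consumed in state p with stack AAABZ.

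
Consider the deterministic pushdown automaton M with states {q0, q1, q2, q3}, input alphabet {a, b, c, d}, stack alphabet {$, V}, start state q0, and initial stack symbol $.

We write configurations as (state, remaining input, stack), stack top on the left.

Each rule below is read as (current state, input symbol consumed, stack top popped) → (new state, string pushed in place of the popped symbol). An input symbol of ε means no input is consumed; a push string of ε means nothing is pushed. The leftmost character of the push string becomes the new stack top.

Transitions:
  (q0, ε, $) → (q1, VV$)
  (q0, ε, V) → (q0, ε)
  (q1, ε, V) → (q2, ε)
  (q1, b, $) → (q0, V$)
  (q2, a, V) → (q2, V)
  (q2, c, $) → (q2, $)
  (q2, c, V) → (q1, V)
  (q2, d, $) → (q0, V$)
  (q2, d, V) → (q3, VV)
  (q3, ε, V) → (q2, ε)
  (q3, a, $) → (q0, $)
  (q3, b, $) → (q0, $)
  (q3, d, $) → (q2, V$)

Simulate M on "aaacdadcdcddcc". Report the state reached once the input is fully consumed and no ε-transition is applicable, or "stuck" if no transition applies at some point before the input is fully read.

(q0, aaacdadcdcddcc, $)
  ε-move, top $: go to q1, push VV$ → (q1, aaacdadcdcddcc, VV$)
  ε-move, top V: go to q2, push ε → (q2, aaacdadcdcddcc, V$)
  read a, top V: go to q2, push V → (q2, aacdadcdcddcc, V$)
  read a, top V: go to q2, push V → (q2, acdadcdcddcc, V$)
  read a, top V: go to q2, push V → (q2, cdadcdcddcc, V$)
  read c, top V: go to q1, push V → (q1, dadcdcddcc, V$)
  ε-move, top V: go to q2, push ε → (q2, dadcdcddcc, $)
  read d, top $: go to q0, push V$ → (q0, adcdcddcc, V$)
  ε-move, top V: go to q0, push ε → (q0, adcdcddcc, $)
  ε-move, top $: go to q1, push VV$ → (q1, adcdcddcc, VV$)
  ε-move, top V: go to q2, push ε → (q2, adcdcddcc, V$)
  read a, top V: go to q2, push V → (q2, dcdcddcc, V$)
  read d, top V: go to q3, push VV → (q3, cdcddcc, VV$)
  ε-move, top V: go to q2, push ε → (q2, cdcddcc, V$)
  read c, top V: go to q1, push V → (q1, dcddcc, V$)
  ε-move, top V: go to q2, push ε → (q2, dcddcc, $)
  read d, top $: go to q0, push V$ → (q0, cddcc, V$)
  ε-move, top V: go to q0, push ε → (q0, cddcc, $)
  ε-move, top $: go to q1, push VV$ → (q1, cddcc, VV$)
  ε-move, top V: go to q2, push ε → (q2, cddcc, V$)
  read c, top V: go to q1, push V → (q1, ddcc, V$)
  ε-move, top V: go to q2, push ε → (q2, ddcc, $)
  read d, top $: go to q0, push V$ → (q0, dcc, V$)
  ε-move, top V: go to q0, push ε → (q0, dcc, $)
  ε-move, top $: go to q1, push VV$ → (q1, dcc, VV$)
  ε-move, top V: go to q2, push ε → (q2, dcc, V$)
  read d, top V: go to q3, push VV → (q3, cc, VV$)
  ε-move, top V: go to q2, push ε → (q2, cc, V$)
  read c, top V: go to q1, push V → (q1, c, V$)
  ε-move, top V: go to q2, push ε → (q2, c, $)
  read c, top $: go to q2, push $ → (q2, ε, $)
All input consumed; M is in state q2.

q2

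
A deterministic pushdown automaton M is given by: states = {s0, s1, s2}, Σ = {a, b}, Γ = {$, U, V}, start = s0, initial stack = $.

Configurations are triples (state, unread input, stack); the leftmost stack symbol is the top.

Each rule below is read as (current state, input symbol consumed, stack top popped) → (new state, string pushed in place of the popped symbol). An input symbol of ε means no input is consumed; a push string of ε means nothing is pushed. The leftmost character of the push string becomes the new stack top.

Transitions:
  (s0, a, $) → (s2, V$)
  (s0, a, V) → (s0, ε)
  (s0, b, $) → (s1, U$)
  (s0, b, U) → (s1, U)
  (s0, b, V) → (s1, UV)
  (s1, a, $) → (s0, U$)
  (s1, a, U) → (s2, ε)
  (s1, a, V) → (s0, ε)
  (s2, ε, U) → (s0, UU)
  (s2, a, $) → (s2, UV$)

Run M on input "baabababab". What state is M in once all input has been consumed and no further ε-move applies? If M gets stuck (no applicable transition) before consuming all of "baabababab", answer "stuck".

(s0, baabababab, $)
  read b, top $: go to s1, push U$ → (s1, aabababab, U$)
  read a, top U: go to s2, push ε → (s2, abababab, $)
  read a, top $: go to s2, push UV$ → (s2, bababab, UV$)
  ε-move, top U: go to s0, push UU → (s0, bababab, UUV$)
  read b, top U: go to s1, push U → (s1, ababab, UUV$)
  read a, top U: go to s2, push ε → (s2, babab, UV$)
  ε-move, top U: go to s0, push UU → (s0, babab, UUV$)
  read b, top U: go to s1, push U → (s1, abab, UUV$)
  read a, top U: go to s2, push ε → (s2, bab, UV$)
  ε-move, top U: go to s0, push UU → (s0, bab, UUV$)
  read b, top U: go to s1, push U → (s1, ab, UUV$)
  read a, top U: go to s2, push ε → (s2, b, UV$)
  ε-move, top U: go to s0, push UU → (s0, b, UUV$)
  read b, top U: go to s1, push U → (s1, ε, UUV$)
All input consumed; M is in state s1.

s1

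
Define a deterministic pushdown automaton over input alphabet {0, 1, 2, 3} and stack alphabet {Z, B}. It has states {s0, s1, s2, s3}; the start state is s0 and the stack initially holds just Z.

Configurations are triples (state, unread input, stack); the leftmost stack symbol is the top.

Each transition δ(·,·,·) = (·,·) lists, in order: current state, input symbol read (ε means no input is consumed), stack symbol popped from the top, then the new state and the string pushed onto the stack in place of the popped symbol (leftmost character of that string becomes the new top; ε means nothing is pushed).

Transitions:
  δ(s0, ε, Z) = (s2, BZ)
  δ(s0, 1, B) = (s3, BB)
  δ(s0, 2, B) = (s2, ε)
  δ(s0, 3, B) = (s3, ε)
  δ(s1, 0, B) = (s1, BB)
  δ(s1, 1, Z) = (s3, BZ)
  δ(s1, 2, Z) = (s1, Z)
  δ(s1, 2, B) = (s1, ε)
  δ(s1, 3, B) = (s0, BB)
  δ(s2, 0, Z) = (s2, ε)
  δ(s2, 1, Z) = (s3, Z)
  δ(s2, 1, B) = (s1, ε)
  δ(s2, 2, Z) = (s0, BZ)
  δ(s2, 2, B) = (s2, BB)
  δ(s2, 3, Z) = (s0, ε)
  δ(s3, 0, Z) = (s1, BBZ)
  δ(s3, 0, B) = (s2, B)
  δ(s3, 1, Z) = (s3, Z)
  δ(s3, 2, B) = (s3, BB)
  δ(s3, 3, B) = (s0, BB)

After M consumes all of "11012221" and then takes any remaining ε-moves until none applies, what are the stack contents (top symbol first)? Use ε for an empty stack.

(s0, 11012221, Z) ⊢ (s2, 11012221, BZ) ⊢ (s1, 1012221, Z) ⊢ (s3, 012221, BZ) ⊢ (s2, 12221, BZ) ⊢ (s1, 2221, Z) ⊢ (s1, 221, Z) ⊢ (s1, 21, Z) ⊢ (s1, 1, Z) ⊢ (s3, ε, BZ)
All input consumed in state s3 with stack BZ.

BZ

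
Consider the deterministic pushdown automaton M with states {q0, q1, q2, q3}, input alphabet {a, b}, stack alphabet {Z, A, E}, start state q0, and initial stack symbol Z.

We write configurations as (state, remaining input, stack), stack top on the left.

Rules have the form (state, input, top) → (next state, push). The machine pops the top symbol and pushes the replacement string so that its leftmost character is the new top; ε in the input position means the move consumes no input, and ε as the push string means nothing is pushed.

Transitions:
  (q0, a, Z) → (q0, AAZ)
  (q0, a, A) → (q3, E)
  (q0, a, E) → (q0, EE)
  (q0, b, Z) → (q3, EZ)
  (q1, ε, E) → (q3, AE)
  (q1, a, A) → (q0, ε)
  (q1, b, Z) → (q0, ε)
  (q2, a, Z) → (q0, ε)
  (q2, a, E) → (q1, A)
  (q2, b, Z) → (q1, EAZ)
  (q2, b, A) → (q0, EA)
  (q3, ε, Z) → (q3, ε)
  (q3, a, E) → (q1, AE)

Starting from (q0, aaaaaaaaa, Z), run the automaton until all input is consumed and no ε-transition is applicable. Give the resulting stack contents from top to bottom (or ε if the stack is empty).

EEEEEEAZ

(q0, aaaaaaaaa, Z)
  read a, top Z: go to q0, push AAZ → (q0, aaaaaaaa, AAZ)
  read a, top A: go to q3, push E → (q3, aaaaaaa, EAZ)
  read a, top E: go to q1, push AE → (q1, aaaaaa, AEAZ)
  read a, top A: go to q0, push ε → (q0, aaaaa, EAZ)
  read a, top E: go to q0, push EE → (q0, aaaa, EEAZ)
  read a, top E: go to q0, push EE → (q0, aaa, EEEAZ)
  read a, top E: go to q0, push EE → (q0, aa, EEEEAZ)
  read a, top E: go to q0, push EE → (q0, a, EEEEEAZ)
  read a, top E: go to q0, push EE → (q0, ε, EEEEEEAZ)
All input consumed in state q0 with stack EEEEEEAZ.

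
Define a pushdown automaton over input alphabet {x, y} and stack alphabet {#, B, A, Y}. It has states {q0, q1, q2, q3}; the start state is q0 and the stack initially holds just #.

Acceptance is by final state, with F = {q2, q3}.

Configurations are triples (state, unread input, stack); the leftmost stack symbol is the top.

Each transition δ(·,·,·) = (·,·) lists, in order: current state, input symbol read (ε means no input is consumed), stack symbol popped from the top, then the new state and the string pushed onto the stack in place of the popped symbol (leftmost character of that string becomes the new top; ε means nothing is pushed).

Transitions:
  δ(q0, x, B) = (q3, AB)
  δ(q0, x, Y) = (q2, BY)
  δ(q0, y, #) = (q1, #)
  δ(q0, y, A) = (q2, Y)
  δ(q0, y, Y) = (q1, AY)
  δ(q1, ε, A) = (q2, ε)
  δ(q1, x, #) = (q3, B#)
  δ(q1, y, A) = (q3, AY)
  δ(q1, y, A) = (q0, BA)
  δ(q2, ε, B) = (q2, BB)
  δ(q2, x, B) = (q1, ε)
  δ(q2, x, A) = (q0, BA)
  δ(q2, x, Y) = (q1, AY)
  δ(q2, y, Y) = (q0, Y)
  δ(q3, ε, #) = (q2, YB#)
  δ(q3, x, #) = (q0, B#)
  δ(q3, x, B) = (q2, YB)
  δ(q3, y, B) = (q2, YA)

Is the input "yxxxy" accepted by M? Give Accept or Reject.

Accept

One accepting computation: (q0, yxxxy, #) ⊢ (q1, xxxy, #) ⊢ (q3, xxy, B#) ⊢ (q2, xy, YB#) ⊢ (q1, y, AYB#) ⊢ (q3, ε, AYYB#)
All input consumed and state q3 ∈ F.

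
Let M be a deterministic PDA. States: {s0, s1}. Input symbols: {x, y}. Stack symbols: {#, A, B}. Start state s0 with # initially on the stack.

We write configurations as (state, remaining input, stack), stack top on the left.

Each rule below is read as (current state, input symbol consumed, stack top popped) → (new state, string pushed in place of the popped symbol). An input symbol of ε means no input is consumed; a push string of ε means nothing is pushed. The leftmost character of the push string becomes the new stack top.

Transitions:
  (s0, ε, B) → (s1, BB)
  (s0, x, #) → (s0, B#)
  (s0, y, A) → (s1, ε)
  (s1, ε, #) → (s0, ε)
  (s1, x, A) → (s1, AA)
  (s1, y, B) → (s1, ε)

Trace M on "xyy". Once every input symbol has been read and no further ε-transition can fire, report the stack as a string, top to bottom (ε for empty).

ε

(s0, xyy, #)
  read x, top #: go to s0, push B# → (s0, yy, B#)
  ε-move, top B: go to s1, push BB → (s1, yy, BB#)
  read y, top B: go to s1, push ε → (s1, y, B#)
  read y, top B: go to s1, push ε → (s1, ε, #)
  ε-move, top #: go to s0, push ε → (s0, ε, ε)
All input consumed in state s0 with stack ε.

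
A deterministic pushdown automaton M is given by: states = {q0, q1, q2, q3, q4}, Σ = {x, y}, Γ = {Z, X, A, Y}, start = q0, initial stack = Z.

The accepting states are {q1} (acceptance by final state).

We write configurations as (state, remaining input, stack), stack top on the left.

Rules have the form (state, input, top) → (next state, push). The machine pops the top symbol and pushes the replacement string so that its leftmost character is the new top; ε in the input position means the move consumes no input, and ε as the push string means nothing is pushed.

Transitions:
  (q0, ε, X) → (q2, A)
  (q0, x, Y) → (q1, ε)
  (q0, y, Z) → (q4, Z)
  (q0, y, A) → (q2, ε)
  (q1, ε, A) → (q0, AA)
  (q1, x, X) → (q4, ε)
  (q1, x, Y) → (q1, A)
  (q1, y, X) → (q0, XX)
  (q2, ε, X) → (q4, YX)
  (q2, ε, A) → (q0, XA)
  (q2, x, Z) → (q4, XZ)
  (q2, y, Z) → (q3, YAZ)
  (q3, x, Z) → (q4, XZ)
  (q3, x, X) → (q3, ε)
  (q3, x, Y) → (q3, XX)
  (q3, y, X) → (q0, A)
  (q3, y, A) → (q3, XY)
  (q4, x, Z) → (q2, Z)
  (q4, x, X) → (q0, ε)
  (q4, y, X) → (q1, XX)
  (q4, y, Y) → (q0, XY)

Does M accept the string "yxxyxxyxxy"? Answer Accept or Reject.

Accept

(q0, yxxyxxyxxy, Z)
  read y, top Z: go to q4, push Z → (q4, xxyxxyxxy, Z)
  read x, top Z: go to q2, push Z → (q2, xyxxyxxy, Z)
  read x, top Z: go to q4, push XZ → (q4, yxxyxxy, XZ)
  read y, top X: go to q1, push XX → (q1, xxyxxy, XXZ)
  read x, top X: go to q4, push ε → (q4, xyxxy, XZ)
  read x, top X: go to q0, push ε → (q0, yxxy, Z)
  read y, top Z: go to q4, push Z → (q4, xxy, Z)
  read x, top Z: go to q2, push Z → (q2, xy, Z)
  read x, top Z: go to q4, push XZ → (q4, y, XZ)
  read y, top X: go to q1, push XX → (q1, ε, XXZ)
All input consumed; state q1 ∈ F.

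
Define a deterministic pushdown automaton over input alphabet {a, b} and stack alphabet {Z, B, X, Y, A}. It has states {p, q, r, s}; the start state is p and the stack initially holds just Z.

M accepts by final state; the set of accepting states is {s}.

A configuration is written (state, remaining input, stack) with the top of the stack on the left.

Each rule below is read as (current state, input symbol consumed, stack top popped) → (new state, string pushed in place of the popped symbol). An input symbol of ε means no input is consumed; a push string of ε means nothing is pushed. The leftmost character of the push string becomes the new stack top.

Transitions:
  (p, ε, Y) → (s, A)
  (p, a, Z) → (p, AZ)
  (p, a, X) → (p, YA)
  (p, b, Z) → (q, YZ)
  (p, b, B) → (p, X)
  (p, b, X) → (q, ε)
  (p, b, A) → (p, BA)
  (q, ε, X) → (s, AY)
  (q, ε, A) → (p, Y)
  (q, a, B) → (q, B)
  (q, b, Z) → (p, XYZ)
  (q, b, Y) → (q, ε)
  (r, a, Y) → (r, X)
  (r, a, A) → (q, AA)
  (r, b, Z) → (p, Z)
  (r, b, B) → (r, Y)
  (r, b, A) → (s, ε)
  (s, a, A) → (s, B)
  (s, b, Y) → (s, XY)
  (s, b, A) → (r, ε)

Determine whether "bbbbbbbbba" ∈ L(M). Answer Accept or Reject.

Accept

(p, bbbbbbbbba, Z) ⊢ (q, bbbbbbbba, YZ) ⊢ (q, bbbbbbba, Z) ⊢ (p, bbbbbba, XYZ) ⊢ (q, bbbbba, YZ) ⊢ (q, bbbba, Z) ⊢ (p, bbba, XYZ) ⊢ (q, bba, YZ) ⊢ (q, ba, Z) ⊢ (p, a, XYZ) ⊢ (p, ε, YAYZ) ⊢ (s, ε, AAYZ)
All input consumed; state s ∈ F.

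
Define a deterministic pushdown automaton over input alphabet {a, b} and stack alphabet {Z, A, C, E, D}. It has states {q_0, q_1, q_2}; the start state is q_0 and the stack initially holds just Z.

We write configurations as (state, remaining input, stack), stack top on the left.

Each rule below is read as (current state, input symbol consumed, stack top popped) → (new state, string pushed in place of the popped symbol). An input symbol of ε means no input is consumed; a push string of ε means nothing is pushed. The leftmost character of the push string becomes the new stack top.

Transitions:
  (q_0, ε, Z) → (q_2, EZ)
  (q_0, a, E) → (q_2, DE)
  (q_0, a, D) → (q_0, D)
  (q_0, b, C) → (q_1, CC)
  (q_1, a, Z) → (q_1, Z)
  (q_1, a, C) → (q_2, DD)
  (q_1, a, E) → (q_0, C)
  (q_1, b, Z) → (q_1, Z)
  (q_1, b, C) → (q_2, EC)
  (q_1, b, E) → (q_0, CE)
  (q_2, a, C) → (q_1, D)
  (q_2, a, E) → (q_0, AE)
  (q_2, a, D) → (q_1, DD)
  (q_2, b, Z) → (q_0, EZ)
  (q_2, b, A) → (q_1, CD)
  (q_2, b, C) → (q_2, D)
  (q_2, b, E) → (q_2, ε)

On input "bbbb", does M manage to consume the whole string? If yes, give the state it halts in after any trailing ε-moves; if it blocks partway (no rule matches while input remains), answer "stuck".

stuck

(q_0, bbbb, Z) ⊢ (q_2, bbbb, EZ) ⊢ (q_2, bbb, Z) ⊢ (q_0, bb, EZ)
No transition for (q_0, b, top E); M blocks with input bb remaining.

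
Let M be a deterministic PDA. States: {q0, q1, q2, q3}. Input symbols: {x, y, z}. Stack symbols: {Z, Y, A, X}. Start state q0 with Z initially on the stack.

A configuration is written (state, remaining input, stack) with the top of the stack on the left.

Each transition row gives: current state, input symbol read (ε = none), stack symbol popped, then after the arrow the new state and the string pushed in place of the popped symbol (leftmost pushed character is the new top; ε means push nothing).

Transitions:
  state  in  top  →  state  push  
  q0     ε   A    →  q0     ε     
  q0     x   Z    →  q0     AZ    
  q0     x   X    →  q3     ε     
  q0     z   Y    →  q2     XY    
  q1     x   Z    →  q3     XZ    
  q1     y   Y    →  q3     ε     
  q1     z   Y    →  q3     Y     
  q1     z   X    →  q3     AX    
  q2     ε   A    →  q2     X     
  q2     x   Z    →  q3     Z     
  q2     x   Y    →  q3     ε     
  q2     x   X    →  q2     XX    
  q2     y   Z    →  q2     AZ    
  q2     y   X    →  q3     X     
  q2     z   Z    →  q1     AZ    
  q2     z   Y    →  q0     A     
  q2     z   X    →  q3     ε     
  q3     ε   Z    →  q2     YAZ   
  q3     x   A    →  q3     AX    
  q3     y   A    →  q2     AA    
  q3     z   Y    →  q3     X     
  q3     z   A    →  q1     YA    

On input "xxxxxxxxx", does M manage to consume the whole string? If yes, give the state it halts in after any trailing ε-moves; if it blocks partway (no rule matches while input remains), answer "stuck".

q0

(q0, xxxxxxxxx, Z) ⊢ (q0, xxxxxxxx, AZ) ⊢ (q0, xxxxxxxx, Z) ⊢ (q0, xxxxxxx, AZ) ⊢ (q0, xxxxxxx, Z) ⊢ (q0, xxxxxx, AZ) ⊢ (q0, xxxxxx, Z) ⊢ (q0, xxxxx, AZ) ⊢ (q0, xxxxx, Z) ⊢ (q0, xxxx, AZ) ⊢ (q0, xxxx, Z) ⊢ (q0, xxx, AZ) ⊢ (q0, xxx, Z) ⊢ (q0, xx, AZ) ⊢ (q0, xx, Z) ⊢ (q0, x, AZ) ⊢ (q0, x, Z) ⊢ (q0, ε, AZ) ⊢ (q0, ε, Z)
All input consumed; M is in state q0.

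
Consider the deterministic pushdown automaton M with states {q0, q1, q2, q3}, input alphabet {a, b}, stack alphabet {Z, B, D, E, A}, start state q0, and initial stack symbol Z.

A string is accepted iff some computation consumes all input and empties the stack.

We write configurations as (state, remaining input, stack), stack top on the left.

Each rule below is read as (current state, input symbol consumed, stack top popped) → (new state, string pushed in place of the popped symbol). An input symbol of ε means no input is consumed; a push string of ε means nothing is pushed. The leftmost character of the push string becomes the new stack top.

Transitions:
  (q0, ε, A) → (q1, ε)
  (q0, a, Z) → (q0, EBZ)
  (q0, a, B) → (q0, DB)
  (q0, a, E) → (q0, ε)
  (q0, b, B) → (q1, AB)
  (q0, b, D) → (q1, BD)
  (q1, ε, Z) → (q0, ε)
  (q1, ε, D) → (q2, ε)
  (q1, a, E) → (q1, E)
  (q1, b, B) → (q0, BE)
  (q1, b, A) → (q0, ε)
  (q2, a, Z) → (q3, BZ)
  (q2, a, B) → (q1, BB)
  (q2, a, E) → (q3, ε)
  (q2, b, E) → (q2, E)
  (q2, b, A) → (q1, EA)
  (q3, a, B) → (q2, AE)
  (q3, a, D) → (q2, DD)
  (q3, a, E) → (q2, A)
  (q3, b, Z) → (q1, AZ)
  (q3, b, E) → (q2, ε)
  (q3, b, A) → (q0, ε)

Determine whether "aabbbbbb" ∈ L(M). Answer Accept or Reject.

(q0, aabbbbbb, Z) ⊢ (q0, abbbbbb, EBZ) ⊢ (q0, bbbbbb, BZ) ⊢ (q1, bbbbb, ABZ) ⊢ (q0, bbbb, BZ) ⊢ (q1, bbb, ABZ) ⊢ (q0, bb, BZ) ⊢ (q1, b, ABZ) ⊢ (q0, ε, BZ)
All input consumed; stack is BZ, not empty, and no further ε-move applies.

Reject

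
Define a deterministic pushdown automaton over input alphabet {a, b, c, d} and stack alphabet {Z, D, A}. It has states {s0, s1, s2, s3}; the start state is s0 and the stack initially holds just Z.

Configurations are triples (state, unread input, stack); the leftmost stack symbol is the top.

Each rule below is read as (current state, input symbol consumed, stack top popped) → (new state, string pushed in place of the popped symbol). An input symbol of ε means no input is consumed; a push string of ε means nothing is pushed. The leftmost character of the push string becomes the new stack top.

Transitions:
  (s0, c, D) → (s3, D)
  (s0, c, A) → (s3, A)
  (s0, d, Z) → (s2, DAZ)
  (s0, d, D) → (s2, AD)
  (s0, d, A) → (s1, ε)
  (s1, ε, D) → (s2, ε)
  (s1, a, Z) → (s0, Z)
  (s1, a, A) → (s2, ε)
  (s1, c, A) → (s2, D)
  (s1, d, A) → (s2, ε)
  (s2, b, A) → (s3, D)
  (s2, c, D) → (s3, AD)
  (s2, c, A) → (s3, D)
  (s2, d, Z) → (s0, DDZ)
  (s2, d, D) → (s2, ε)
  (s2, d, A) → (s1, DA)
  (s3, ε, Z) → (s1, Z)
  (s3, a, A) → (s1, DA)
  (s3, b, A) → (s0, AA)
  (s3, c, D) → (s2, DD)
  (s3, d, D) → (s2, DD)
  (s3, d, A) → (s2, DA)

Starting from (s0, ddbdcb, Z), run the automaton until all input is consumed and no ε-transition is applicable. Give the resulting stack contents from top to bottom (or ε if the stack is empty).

(s0, ddbdcb, Z)
  read d, top Z: go to s2, push DAZ → (s2, dbdcb, DAZ)
  read d, top D: go to s2, push ε → (s2, bdcb, AZ)
  read b, top A: go to s3, push D → (s3, dcb, DZ)
  read d, top D: go to s2, push DD → (s2, cb, DDZ)
  read c, top D: go to s3, push AD → (s3, b, ADDZ)
  read b, top A: go to s0, push AA → (s0, ε, AADDZ)
All input consumed in state s0 with stack AADDZ.

AADDZ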